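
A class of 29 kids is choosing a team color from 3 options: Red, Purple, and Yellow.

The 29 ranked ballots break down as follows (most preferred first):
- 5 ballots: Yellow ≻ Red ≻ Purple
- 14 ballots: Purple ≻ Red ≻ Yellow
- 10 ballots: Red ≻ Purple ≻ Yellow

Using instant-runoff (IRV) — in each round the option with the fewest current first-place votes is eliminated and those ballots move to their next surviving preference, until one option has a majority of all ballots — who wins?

Round 1: Red 10, Purple 14, Yellow 5. Yellow eliminated.
Round 2: Red 15, Purple 14. Red has a majority (≥15).

Red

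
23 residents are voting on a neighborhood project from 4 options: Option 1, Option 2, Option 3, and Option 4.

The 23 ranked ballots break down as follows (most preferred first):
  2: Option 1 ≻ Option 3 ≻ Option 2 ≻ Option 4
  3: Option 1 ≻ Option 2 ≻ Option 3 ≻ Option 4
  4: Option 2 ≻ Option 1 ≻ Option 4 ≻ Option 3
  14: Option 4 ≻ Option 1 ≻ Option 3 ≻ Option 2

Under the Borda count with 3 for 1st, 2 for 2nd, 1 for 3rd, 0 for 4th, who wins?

Option 1

Option 1: 2×3 + 3×3 + 4×2 + 14×2 = 51
Option 2: 2×1 + 3×2 + 4×3 + 14×0 = 20
Option 3: 2×2 + 3×1 + 4×0 + 14×1 = 21
Option 4: 2×0 + 3×0 + 4×1 + 14×3 = 46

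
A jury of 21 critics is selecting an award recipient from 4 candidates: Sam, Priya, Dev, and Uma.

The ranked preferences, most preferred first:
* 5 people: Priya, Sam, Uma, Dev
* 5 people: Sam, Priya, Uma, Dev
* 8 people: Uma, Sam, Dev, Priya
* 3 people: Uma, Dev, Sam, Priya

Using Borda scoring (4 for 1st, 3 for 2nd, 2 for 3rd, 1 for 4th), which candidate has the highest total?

Sam: 5×3 + 5×4 + 8×3 + 3×2 = 65
Priya: 5×4 + 5×3 + 8×1 + 3×1 = 46
Dev: 5×1 + 5×1 + 8×2 + 3×3 = 35
Uma: 5×2 + 5×2 + 8×4 + 3×4 = 64

Sam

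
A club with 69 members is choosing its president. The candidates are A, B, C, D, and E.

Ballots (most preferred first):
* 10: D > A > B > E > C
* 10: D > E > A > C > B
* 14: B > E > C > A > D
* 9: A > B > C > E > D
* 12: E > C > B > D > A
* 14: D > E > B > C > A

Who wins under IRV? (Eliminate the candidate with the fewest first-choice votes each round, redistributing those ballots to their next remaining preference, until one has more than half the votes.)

Round 1: A 9, B 14, C 0, D 34, E 12. C eliminated.
Round 2: A 9, B 14, D 34, E 12. A eliminated.
Round 3: B 23, D 34, E 12. E eliminated.
Round 4: B 35, D 34. B has a majority (≥35).

B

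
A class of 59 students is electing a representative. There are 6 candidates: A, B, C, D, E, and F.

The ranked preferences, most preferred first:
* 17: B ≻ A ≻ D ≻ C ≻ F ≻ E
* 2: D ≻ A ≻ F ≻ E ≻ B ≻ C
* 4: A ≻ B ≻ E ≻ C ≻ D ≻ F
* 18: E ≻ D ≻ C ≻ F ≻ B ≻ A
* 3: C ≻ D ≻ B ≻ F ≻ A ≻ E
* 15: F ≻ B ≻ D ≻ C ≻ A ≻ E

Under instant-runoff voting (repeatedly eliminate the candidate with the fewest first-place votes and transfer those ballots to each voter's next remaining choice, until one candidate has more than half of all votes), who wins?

B

Round 1: A 4, B 17, C 3, D 2, E 18, F 15. D eliminated.
Round 2: A 6, B 17, C 3, E 18, F 15. C eliminated.
Round 3: A 6, B 20, E 18, F 15. A eliminated.
Round 4: B 24, E 18, F 17. F eliminated.
Round 5: B 39, E 20. B has a majority (≥30).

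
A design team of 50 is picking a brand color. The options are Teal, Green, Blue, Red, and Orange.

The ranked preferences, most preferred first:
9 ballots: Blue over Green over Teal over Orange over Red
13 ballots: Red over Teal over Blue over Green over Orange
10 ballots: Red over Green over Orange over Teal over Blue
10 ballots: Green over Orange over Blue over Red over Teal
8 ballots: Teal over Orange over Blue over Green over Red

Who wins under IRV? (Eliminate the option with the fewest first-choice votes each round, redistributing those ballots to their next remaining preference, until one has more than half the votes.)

Blue

Round 1: Teal 8, Green 10, Blue 9, Red 23, Orange 0. Orange eliminated.
Round 2: Teal 8, Green 10, Blue 9, Red 23. Teal eliminated.
Round 3: Green 10, Blue 17, Red 23. Green eliminated.
Round 4: Blue 27, Red 23. Blue has a majority (≥26).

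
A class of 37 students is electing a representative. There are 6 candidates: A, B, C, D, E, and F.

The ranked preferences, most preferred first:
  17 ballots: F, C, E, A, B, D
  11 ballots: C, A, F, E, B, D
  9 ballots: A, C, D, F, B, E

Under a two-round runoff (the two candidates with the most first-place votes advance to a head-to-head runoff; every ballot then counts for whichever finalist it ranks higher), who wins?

Round 1 first-place votes: A 9, B 0, C 11, D 0, E 0, F 17. F and C advance.
Runoff: F is ranked above C on 17 ballots, C above F on 20.

C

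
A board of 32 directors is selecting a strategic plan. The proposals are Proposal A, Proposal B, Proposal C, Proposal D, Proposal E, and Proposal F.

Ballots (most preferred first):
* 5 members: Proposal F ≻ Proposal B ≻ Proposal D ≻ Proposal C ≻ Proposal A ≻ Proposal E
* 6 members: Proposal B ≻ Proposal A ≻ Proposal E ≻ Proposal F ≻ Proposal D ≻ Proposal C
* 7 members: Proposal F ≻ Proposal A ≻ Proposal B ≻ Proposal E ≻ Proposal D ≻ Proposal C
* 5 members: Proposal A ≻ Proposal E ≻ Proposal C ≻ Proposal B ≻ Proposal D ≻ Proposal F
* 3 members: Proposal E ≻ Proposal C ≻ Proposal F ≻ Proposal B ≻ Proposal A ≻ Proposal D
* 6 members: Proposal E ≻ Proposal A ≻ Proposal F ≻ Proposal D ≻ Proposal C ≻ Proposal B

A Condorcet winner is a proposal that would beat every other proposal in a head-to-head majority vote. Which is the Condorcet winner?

Proposal A vs Proposal B: 18–14
Proposal A vs Proposal C: 24–8
Proposal A vs Proposal D: 27–5
Proposal A vs Proposal E: 23–9
Proposal A vs Proposal F: 17–15
Proposal A beats every other proposal.

Proposal A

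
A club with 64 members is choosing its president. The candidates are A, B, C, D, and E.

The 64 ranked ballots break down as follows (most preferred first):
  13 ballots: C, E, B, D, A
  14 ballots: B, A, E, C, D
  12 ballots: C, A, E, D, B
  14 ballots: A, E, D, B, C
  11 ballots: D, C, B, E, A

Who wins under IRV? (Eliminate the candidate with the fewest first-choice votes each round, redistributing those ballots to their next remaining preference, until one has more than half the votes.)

C

Round 1: A 14, B 14, C 25, D 11, E 0. E eliminated.
Round 2: A 14, B 14, C 25, D 11. D eliminated.
Round 3: A 14, B 14, C 36. C has a majority (≥33).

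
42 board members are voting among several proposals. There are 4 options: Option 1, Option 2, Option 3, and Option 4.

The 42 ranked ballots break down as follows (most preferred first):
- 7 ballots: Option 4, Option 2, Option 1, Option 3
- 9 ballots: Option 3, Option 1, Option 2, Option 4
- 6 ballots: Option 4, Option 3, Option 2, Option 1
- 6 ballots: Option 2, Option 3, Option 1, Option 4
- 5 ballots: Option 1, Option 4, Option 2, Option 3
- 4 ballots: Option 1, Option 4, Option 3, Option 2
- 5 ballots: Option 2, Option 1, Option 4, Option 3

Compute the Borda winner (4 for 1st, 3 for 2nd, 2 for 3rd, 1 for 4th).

Option 1: 7×2 + 9×3 + 6×1 + 6×2 + 5×4 + 4×4 + 5×3 = 110
Option 2: 7×3 + 9×2 + 6×2 + 6×4 + 5×2 + 4×1 + 5×4 = 109
Option 3: 7×1 + 9×4 + 6×3 + 6×3 + 5×1 + 4×2 + 5×1 = 97
Option 4: 7×4 + 9×1 + 6×4 + 6×1 + 5×3 + 4×3 + 5×2 = 104

Option 1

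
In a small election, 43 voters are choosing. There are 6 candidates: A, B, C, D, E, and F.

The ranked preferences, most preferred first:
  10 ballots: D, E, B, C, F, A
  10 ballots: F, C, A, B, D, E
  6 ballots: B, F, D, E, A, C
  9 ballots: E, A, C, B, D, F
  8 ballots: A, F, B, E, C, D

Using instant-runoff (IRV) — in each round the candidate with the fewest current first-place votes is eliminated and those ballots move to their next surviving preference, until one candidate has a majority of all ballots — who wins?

Round 1: A 8, B 6, C 0, D 10, E 9, F 10. C eliminated.
Round 2: A 8, B 6, D 10, E 9, F 10. B eliminated.
Round 3: A 8, D 10, E 9, F 16. A eliminated.
Round 4: D 10, E 9, F 24. F has a majority (≥22).

F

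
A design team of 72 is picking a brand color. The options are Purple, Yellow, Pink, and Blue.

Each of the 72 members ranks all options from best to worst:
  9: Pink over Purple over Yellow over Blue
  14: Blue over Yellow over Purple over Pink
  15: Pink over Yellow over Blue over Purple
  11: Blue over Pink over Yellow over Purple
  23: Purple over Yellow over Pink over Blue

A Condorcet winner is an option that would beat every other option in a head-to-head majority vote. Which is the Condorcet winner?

Yellow

Yellow vs Purple: 40–32
Yellow vs Pink: 37–35
Yellow vs Blue: 47–25
Yellow beats every other option.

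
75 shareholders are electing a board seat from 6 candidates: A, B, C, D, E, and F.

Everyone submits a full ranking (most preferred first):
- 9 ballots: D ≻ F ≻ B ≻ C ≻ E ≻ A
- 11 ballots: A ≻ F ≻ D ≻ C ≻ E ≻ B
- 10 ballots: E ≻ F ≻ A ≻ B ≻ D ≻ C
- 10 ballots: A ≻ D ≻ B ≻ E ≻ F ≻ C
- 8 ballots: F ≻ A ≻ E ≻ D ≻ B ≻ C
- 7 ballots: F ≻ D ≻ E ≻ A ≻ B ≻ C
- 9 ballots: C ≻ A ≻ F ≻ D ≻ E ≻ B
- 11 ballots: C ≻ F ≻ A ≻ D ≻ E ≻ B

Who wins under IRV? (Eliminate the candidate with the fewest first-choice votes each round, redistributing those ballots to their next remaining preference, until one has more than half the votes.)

F

Round 1: A 21, B 0, C 20, D 9, E 10, F 15. B eliminated.
Round 2: A 21, C 20, D 9, E 10, F 15. D eliminated.
Round 3: A 21, C 20, E 10, F 24. E eliminated.
Round 4: A 21, C 20, F 34. C eliminated.
Round 5: A 30, F 45. F has a majority (≥38).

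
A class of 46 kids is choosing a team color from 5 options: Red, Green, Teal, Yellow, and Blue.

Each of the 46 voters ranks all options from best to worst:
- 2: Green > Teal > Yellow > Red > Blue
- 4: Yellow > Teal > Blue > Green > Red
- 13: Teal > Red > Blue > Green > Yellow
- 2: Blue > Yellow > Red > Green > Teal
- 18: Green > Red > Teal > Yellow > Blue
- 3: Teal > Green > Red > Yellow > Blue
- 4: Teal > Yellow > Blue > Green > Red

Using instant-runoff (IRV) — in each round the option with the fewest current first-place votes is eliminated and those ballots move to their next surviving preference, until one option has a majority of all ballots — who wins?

Round 1: Red 0, Green 20, Teal 20, Yellow 4, Blue 2. Red eliminated.
Round 2: Green 20, Teal 20, Yellow 4, Blue 2. Blue eliminated.
Round 3: Green 20, Teal 20, Yellow 6. Yellow eliminated.
Round 4: Green 22, Teal 24. Teal has a majority (≥24).

Teal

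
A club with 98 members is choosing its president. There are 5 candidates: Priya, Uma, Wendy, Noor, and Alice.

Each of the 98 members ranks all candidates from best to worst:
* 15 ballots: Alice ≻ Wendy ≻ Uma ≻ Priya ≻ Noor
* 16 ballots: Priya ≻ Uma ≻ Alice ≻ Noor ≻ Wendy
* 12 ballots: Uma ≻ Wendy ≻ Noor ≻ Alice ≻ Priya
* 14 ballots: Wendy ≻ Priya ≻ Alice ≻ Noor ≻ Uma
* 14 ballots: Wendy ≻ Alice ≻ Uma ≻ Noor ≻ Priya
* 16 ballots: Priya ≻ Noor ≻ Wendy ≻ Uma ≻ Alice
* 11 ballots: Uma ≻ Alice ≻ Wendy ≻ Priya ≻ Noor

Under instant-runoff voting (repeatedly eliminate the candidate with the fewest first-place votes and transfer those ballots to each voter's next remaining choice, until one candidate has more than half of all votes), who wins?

Round 1: Priya 32, Uma 23, Wendy 28, Noor 0, Alice 15. Noor eliminated.
Round 2: Priya 32, Uma 23, Wendy 28, Alice 15. Alice eliminated.
Round 3: Priya 32, Uma 23, Wendy 43. Uma eliminated.
Round 4: Priya 32, Wendy 66. Wendy has a majority (≥50).

Wendy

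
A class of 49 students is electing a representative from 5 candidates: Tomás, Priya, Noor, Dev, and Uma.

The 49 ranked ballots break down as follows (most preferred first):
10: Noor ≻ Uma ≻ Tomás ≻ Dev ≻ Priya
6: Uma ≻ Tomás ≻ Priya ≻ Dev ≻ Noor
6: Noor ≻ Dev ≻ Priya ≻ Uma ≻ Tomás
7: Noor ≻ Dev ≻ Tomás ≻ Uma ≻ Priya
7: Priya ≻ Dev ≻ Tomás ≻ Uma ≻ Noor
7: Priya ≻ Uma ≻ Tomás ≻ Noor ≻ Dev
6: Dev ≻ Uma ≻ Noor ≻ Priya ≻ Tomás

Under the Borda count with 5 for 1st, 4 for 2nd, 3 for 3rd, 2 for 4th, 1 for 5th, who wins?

Uma

Tomás: 10×3 + 6×4 + 6×1 + 7×3 + 7×3 + 7×3 + 6×1 = 129
Priya: 10×1 + 6×3 + 6×3 + 7×1 + 7×5 + 7×5 + 6×2 = 135
Noor: 10×5 + 6×1 + 6×5 + 7×5 + 7×1 + 7×2 + 6×3 = 160
Dev: 10×2 + 6×2 + 6×4 + 7×4 + 7×4 + 7×1 + 6×5 = 149
Uma: 10×4 + 6×5 + 6×2 + 7×2 + 7×2 + 7×4 + 6×4 = 162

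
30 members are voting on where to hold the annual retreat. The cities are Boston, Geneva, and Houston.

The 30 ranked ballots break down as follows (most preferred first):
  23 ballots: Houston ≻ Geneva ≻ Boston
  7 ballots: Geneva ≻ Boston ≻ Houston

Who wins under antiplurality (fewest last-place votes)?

Last-place votes: Boston 23, Geneva 0, Houston 7.

Geneva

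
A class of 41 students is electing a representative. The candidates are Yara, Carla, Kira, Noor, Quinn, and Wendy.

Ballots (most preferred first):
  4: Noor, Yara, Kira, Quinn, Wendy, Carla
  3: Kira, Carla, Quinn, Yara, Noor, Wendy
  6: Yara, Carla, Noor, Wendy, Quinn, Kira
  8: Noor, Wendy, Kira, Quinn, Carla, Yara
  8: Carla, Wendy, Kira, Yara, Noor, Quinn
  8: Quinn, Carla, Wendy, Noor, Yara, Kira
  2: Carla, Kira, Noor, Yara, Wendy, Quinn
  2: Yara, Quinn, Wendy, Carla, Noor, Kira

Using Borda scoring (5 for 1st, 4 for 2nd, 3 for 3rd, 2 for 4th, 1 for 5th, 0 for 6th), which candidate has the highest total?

Carla

Yara: 4×4 + 3×2 + 6×5 + 8×0 + 8×2 + 8×1 + 2×2 + 2×5 = 90
Carla: 4×0 + 3×4 + 6×4 + 8×1 + 8×5 + 8×4 + 2×5 + 2×2 = 130
Kira: 4×3 + 3×5 + 6×0 + 8×3 + 8×3 + 8×0 + 2×4 + 2×0 = 83
Noor: 4×5 + 3×1 + 6×3 + 8×5 + 8×1 + 8×2 + 2×3 + 2×1 = 113
Quinn: 4×2 + 3×3 + 6×1 + 8×2 + 8×0 + 8×5 + 2×0 + 2×4 = 87
Wendy: 4×1 + 3×0 + 6×2 + 8×4 + 8×4 + 8×3 + 2×1 + 2×3 = 112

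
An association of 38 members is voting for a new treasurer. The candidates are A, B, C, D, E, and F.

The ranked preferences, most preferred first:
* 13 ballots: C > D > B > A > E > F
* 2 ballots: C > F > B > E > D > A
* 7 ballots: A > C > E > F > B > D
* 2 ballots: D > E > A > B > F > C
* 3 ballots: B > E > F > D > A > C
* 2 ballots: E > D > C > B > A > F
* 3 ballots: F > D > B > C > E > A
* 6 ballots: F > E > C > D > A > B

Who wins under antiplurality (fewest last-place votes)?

E

Last-place votes: A 5, B 6, C 5, D 7, E 0, F 15.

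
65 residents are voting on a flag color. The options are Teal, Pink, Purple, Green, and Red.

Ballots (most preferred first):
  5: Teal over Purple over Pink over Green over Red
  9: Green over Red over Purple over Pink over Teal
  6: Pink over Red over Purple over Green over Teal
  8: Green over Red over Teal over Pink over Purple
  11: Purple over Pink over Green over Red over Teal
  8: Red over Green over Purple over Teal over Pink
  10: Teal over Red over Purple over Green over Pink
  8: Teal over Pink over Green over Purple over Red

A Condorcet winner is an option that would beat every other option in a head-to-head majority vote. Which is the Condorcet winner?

Green

Green vs Teal: 42–23
Green vs Pink: 35–30
Green vs Purple: 33–32
Green vs Red: 41–24
Green beats every other option.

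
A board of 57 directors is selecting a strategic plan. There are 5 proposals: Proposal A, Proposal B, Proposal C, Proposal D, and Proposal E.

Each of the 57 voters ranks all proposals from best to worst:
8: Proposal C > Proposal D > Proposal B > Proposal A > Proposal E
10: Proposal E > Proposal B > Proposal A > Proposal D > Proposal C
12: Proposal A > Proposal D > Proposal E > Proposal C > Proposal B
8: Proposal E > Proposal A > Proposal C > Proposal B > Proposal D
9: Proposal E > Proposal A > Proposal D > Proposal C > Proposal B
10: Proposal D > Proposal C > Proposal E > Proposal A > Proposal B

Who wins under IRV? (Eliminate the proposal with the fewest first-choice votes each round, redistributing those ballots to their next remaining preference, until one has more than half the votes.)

Proposal D

Round 1: Proposal A 12, Proposal B 0, Proposal C 8, Proposal D 10, Proposal E 27. Proposal B eliminated.
Round 2: Proposal A 12, Proposal C 8, Proposal D 10, Proposal E 27. Proposal C eliminated.
Round 3: Proposal A 12, Proposal D 18, Proposal E 27. Proposal A eliminated.
Round 4: Proposal D 30, Proposal E 27. Proposal D has a majority (≥29).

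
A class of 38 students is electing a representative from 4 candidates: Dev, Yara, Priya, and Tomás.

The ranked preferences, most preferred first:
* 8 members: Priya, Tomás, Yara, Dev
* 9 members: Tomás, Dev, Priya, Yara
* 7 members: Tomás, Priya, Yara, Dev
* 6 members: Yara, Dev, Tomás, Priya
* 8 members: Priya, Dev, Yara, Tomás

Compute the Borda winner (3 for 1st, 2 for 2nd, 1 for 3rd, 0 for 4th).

Dev: 8×0 + 9×2 + 7×0 + 6×2 + 8×2 = 46
Yara: 8×1 + 9×0 + 7×1 + 6×3 + 8×1 = 41
Priya: 8×3 + 9×1 + 7×2 + 6×0 + 8×3 = 71
Tomás: 8×2 + 9×3 + 7×3 + 6×1 + 8×0 = 70

Priya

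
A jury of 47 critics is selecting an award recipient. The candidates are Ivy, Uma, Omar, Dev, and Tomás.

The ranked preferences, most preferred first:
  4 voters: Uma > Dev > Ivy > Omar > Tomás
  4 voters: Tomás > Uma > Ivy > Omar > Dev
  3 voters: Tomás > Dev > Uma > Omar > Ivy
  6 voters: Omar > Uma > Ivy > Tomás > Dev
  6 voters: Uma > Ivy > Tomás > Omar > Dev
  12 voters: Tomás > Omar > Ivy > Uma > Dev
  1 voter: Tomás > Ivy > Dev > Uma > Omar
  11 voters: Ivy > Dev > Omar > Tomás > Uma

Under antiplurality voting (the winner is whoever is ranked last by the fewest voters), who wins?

Omar

Last-place votes: Ivy 3, Uma 11, Omar 1, Dev 28, Tomás 4.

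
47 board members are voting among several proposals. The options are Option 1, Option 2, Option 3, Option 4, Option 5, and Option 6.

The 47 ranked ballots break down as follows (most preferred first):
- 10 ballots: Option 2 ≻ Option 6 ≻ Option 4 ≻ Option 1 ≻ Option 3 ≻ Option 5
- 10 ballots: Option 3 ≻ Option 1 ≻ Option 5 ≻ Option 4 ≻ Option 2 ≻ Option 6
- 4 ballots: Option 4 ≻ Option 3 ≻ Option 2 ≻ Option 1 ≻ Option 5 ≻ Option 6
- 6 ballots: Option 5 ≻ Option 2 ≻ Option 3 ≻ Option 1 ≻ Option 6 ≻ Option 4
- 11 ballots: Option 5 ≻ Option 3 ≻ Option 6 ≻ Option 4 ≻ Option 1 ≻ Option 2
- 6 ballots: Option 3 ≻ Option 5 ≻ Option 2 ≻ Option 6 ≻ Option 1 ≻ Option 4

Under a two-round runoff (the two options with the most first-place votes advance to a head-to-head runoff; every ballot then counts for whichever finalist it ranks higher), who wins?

Option 3

Round 1 first-place votes: Option 1 0, Option 2 10, Option 3 16, Option 4 4, Option 5 17, Option 6 0. Option 5 and Option 3 advance.
Runoff: Option 5 is ranked above Option 3 on 17 ballots, Option 3 above Option 5 on 30.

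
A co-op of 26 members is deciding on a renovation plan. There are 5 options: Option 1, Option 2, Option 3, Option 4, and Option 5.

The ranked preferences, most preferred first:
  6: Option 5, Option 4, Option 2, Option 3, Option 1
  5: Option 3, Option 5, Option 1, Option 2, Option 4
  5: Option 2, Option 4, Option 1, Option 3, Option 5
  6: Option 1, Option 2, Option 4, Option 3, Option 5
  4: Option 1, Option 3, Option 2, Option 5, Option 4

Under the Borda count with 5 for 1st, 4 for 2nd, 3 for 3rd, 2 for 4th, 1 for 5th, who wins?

Option 1: 6×1 + 5×3 + 5×3 + 6×5 + 4×5 = 86
Option 2: 6×3 + 5×2 + 5×5 + 6×4 + 4×3 = 89
Option 3: 6×2 + 5×5 + 5×2 + 6×2 + 4×4 = 75
Option 4: 6×4 + 5×1 + 5×4 + 6×3 + 4×1 = 71
Option 5: 6×5 + 5×4 + 5×1 + 6×1 + 4×2 = 69

Option 2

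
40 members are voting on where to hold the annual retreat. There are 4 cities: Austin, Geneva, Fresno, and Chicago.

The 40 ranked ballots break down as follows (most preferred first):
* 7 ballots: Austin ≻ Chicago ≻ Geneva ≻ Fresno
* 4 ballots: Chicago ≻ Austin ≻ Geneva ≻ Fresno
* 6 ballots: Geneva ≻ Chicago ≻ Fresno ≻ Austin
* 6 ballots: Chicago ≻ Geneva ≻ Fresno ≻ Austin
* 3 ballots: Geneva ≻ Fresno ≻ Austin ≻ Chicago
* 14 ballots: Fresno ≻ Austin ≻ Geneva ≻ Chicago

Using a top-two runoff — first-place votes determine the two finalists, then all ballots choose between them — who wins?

Round 1 first-place votes: Austin 7, Geneva 9, Fresno 14, Chicago 10. Fresno and Chicago advance.
Runoff: Fresno is ranked above Chicago on 17 ballots, Chicago above Fresno on 23.

Chicago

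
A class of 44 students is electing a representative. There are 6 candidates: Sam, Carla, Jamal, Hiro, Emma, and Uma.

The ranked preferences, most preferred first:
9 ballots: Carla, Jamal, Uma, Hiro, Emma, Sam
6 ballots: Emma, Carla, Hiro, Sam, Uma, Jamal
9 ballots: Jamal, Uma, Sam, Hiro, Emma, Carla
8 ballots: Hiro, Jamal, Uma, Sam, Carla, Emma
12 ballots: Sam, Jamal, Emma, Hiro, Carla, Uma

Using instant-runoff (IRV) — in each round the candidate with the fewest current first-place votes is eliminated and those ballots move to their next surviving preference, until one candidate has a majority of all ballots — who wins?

Round 1: Sam 12, Carla 9, Jamal 9, Hiro 8, Emma 6, Uma 0. Uma eliminated.
Round 2: Sam 12, Carla 9, Jamal 9, Hiro 8, Emma 6. Emma eliminated.
Round 3: Sam 12, Carla 15, Jamal 9, Hiro 8. Hiro eliminated.
Round 4: Sam 12, Carla 15, Jamal 17. Sam eliminated.
Round 5: Carla 15, Jamal 29. Jamal has a majority (≥23).

Jamal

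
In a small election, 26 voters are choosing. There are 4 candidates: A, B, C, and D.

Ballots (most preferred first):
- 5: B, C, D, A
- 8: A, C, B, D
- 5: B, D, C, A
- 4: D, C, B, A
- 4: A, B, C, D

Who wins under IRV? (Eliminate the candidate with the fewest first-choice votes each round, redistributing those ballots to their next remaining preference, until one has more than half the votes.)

B

Round 1: A 12, B 10, C 0, D 4. C eliminated.
Round 2: A 12, B 10, D 4. D eliminated.
Round 3: A 12, B 14. B has a majority (≥14).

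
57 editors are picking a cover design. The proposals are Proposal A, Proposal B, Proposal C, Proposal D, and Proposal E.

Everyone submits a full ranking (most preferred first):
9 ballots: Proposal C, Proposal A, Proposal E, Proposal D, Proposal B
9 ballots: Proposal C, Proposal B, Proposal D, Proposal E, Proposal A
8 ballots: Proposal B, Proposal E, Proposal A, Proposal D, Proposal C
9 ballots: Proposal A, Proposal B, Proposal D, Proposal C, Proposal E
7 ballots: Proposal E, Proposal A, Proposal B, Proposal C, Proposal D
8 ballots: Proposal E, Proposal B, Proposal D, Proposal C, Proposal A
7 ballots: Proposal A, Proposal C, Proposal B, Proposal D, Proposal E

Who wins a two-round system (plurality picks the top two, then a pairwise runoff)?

Round 1 first-place votes: Proposal A 16, Proposal B 8, Proposal C 18, Proposal D 0, Proposal E 15. Proposal C and Proposal A advance.
Runoff: Proposal C is ranked above Proposal A on 26 ballots, Proposal A above Proposal C on 31.

Proposal A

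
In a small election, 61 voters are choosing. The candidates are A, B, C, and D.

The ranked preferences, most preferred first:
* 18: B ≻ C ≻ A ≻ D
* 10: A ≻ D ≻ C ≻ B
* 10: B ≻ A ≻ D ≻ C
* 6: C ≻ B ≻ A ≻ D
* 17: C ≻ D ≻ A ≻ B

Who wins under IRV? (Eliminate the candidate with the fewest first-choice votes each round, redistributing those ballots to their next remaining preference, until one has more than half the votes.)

Round 1: A 10, B 28, C 23, D 0. D eliminated.
Round 2: A 10, B 28, C 23. A eliminated.
Round 3: B 28, C 33. C has a majority (≥31).

C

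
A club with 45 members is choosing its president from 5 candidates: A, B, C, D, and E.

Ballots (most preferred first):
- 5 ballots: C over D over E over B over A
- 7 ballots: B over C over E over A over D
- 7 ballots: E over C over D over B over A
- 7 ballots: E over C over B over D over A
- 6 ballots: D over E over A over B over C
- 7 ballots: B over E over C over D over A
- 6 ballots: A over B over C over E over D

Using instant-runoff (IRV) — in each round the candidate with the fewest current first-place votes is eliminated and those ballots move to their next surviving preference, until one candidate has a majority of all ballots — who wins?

E

Round 1: A 6, B 14, C 5, D 6, E 14. C eliminated.
Round 2: A 6, B 14, D 11, E 14. A eliminated.
Round 3: B 20, D 11, E 14. D eliminated.
Round 4: B 20, E 25. E has a majority (≥23).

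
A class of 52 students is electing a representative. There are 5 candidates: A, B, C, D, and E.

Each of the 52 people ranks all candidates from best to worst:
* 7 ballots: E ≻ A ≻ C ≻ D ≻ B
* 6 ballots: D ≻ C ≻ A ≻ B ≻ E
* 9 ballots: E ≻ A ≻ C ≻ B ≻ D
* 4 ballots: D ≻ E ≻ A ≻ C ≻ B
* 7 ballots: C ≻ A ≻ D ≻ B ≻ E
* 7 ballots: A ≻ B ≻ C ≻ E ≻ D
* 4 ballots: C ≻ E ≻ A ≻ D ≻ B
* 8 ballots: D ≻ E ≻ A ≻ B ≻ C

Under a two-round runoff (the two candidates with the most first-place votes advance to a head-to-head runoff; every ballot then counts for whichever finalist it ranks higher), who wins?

E

Round 1 first-place votes: A 7, B 0, C 11, D 18, E 16. D and E advance.
Runoff: D is ranked above E on 25 ballots, E above D on 27.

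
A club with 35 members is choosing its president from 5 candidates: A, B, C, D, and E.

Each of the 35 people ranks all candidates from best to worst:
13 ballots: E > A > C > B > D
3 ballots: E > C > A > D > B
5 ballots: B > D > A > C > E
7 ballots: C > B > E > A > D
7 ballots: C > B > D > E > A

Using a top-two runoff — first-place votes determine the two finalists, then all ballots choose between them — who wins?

Round 1 first-place votes: A 0, B 5, C 14, D 0, E 16. E and C advance.
Runoff: E is ranked above C on 16 ballots, C above E on 19.

C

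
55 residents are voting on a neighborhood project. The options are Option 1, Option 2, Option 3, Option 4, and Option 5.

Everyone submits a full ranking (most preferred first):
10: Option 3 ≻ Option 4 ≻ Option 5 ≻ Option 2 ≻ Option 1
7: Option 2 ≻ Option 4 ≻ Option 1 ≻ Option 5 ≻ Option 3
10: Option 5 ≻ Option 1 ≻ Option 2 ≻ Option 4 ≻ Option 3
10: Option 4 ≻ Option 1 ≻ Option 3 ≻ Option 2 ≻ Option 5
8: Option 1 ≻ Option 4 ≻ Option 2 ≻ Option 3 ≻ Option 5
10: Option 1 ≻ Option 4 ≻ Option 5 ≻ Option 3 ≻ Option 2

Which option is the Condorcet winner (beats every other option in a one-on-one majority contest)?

Option 1

Option 1 vs Option 2: 38–17
Option 1 vs Option 3: 45–10
Option 1 vs Option 4: 28–27
Option 1 vs Option 5: 35–20
Option 1 beats every other option.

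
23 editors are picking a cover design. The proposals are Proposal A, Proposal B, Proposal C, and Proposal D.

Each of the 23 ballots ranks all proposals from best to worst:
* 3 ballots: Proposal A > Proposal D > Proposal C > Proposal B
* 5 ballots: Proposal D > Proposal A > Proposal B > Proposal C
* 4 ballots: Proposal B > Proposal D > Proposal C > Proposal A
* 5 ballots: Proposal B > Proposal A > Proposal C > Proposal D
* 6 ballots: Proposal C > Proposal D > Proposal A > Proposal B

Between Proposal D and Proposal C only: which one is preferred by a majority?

Proposal D

Proposal D is ranked above Proposal C on 12 ballots; Proposal C above Proposal D on 11.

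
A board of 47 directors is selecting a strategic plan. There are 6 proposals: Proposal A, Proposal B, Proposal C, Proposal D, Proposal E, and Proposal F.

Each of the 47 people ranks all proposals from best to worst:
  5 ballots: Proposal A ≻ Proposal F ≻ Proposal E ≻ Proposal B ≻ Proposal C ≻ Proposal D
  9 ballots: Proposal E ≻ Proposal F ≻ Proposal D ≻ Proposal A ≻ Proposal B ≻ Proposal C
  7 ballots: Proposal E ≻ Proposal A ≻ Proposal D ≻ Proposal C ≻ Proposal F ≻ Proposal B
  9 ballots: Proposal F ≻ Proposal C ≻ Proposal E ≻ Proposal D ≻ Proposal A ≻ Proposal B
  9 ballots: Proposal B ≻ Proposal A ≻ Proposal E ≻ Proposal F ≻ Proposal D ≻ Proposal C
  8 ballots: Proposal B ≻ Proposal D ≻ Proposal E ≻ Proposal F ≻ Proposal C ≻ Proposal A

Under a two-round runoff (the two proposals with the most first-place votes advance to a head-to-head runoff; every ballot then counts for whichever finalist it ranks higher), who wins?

Round 1 first-place votes: Proposal A 5, Proposal B 17, Proposal C 0, Proposal D 0, Proposal E 16, Proposal F 9. Proposal B and Proposal E advance.
Runoff: Proposal B is ranked above Proposal E on 17 ballots, Proposal E above Proposal B on 30.

Proposal E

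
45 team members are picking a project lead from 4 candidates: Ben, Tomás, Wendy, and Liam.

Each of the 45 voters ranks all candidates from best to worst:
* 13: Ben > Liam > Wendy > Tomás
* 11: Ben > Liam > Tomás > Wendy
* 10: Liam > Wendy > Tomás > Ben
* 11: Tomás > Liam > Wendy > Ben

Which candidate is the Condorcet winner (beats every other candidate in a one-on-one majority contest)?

Ben

Ben vs Tomás: 24–21
Ben vs Wendy: 24–21
Ben vs Liam: 24–21
Ben beats every other candidate.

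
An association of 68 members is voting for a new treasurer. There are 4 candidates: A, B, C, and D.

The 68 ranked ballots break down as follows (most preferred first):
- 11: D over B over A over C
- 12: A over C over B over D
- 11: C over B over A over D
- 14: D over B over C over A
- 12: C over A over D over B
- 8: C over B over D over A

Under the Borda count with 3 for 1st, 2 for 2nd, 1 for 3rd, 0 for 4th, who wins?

A: 11×1 + 12×3 + 11×1 + 14×0 + 12×2 + 8×0 = 82
B: 11×2 + 12×1 + 11×2 + 14×2 + 12×0 + 8×2 = 100
C: 11×0 + 12×2 + 11×3 + 14×1 + 12×3 + 8×3 = 131
D: 11×3 + 12×0 + 11×0 + 14×3 + 12×1 + 8×1 = 95

C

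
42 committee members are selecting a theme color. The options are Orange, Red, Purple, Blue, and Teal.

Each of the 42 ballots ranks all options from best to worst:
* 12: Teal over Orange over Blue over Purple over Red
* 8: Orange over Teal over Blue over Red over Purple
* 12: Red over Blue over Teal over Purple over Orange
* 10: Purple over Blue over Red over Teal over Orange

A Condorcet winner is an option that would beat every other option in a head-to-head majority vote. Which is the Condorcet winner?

Blue vs Orange: 22–20
Blue vs Red: 30–12
Blue vs Purple: 32–10
Blue vs Teal: 22–20
Blue beats every other option.

Blue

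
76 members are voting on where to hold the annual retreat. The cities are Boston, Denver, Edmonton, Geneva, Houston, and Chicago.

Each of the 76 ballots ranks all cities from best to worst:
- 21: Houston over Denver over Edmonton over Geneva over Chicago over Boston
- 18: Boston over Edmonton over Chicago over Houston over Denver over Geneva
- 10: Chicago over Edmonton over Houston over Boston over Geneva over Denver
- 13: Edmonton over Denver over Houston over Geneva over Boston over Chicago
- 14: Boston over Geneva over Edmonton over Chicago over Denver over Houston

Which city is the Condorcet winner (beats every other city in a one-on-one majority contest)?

Edmonton vs Boston: 44–32
Edmonton vs Denver: 55–21
Edmonton vs Geneva: 62–14
Edmonton vs Houston: 55–21
Edmonton vs Chicago: 66–10
Edmonton beats every other city.

Edmonton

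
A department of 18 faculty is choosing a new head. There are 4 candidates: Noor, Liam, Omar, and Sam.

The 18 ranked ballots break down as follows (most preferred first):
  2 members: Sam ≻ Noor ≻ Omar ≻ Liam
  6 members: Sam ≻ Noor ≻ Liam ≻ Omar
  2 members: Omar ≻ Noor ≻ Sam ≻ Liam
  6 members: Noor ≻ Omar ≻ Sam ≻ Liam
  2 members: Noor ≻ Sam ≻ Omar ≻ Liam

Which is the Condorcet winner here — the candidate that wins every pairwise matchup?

Noor vs Liam: 18–0
Noor vs Omar: 16–2
Noor vs Sam: 10–8
Noor beats every other candidate.

Noor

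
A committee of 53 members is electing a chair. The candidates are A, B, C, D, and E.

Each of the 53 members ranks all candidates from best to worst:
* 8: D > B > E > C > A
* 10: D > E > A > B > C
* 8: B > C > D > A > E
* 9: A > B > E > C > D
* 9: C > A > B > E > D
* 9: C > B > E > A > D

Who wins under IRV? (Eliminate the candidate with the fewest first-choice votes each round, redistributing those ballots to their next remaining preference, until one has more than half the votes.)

C

Round 1: A 9, B 8, C 18, D 18, E 0. E eliminated.
Round 2: A 9, B 8, C 18, D 18. B eliminated.
Round 3: A 9, C 26, D 18. A eliminated.
Round 4: C 35, D 18. C has a majority (≥27).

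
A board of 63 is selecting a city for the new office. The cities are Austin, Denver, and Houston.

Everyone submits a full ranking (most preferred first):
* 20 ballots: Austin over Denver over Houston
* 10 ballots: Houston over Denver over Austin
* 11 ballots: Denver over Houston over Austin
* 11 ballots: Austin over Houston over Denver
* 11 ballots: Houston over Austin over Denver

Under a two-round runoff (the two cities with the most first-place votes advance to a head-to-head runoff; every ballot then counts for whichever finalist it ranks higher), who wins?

Round 1 first-place votes: Austin 31, Denver 11, Houston 21. Austin and Houston advance.
Runoff: Austin is ranked above Houston on 31 ballots, Houston above Austin on 32.

Houston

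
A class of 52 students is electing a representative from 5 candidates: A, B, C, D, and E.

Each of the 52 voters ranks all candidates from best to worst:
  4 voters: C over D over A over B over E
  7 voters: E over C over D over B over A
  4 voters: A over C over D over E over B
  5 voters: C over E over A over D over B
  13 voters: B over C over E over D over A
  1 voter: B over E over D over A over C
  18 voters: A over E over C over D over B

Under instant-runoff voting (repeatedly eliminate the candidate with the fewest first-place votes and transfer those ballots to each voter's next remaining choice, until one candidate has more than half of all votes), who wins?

C

Round 1: A 22, B 14, C 9, D 0, E 7. D eliminated.
Round 2: A 22, B 14, C 9, E 7. E eliminated.
Round 3: A 22, B 14, C 16. B eliminated.
Round 4: A 23, C 29. C has a majority (≥27).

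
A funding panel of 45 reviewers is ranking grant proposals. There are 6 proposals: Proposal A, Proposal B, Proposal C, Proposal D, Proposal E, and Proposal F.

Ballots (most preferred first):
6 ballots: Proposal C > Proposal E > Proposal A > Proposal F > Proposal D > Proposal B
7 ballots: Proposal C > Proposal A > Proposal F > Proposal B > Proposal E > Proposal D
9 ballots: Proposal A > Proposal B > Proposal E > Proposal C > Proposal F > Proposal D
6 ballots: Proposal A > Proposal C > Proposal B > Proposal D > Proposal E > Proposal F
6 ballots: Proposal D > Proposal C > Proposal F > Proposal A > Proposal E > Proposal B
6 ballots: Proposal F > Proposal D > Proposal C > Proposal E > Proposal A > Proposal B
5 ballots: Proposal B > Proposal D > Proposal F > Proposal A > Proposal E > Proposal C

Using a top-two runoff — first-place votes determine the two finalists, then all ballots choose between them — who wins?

Round 1 first-place votes: Proposal A 15, Proposal B 5, Proposal C 13, Proposal D 6, Proposal E 0, Proposal F 6. Proposal A and Proposal C advance.
Runoff: Proposal A is ranked above Proposal C on 20 ballots, Proposal C above Proposal A on 25.

Proposal C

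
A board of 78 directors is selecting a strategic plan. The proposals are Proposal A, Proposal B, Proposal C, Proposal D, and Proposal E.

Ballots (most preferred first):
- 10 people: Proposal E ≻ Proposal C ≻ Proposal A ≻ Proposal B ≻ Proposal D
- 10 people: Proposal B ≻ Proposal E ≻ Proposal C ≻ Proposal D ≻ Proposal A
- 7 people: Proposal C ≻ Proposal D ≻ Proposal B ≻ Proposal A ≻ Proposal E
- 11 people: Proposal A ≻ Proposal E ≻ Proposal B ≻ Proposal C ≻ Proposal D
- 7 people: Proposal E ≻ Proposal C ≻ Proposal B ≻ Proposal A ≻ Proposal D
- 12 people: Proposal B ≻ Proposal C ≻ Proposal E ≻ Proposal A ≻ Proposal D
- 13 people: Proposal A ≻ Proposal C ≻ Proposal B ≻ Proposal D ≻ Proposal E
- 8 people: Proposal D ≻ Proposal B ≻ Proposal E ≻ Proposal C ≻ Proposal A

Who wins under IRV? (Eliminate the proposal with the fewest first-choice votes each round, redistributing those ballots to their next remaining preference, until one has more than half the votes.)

Round 1: Proposal A 24, Proposal B 22, Proposal C 7, Proposal D 8, Proposal E 17. Proposal C eliminated.
Round 2: Proposal A 24, Proposal B 22, Proposal D 15, Proposal E 17. Proposal D eliminated.
Round 3: Proposal A 24, Proposal B 37, Proposal E 17. Proposal E eliminated.
Round 4: Proposal A 34, Proposal B 44. Proposal B has a majority (≥40).

Proposal B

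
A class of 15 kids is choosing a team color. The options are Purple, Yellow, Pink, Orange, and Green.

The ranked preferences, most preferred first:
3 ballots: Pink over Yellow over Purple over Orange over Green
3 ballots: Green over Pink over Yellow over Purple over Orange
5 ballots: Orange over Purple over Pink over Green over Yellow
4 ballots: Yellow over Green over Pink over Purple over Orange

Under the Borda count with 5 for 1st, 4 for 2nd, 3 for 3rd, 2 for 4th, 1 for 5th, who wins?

Purple: 3×3 + 3×2 + 5×4 + 4×2 = 43
Yellow: 3×4 + 3×3 + 5×1 + 4×5 = 46
Pink: 3×5 + 3×4 + 5×3 + 4×3 = 54
Orange: 3×2 + 3×1 + 5×5 + 4×1 = 38
Green: 3×1 + 3×5 + 5×2 + 4×4 = 44

Pink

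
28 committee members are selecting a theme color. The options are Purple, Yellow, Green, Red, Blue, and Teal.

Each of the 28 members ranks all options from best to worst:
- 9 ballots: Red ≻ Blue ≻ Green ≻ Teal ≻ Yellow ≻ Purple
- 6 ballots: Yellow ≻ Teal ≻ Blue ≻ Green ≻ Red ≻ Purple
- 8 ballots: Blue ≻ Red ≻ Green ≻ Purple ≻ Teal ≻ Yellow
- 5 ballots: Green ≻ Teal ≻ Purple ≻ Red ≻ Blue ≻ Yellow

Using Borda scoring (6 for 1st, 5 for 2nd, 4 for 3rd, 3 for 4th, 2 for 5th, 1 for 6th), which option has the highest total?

Purple: 9×1 + 6×1 + 8×3 + 5×4 = 59
Yellow: 9×2 + 6×6 + 8×1 + 5×1 = 67
Green: 9×4 + 6×3 + 8×4 + 5×6 = 116
Red: 9×6 + 6×2 + 8×5 + 5×3 = 121
Blue: 9×5 + 6×4 + 8×6 + 5×2 = 127
Teal: 9×3 + 6×5 + 8×2 + 5×5 = 98

Blue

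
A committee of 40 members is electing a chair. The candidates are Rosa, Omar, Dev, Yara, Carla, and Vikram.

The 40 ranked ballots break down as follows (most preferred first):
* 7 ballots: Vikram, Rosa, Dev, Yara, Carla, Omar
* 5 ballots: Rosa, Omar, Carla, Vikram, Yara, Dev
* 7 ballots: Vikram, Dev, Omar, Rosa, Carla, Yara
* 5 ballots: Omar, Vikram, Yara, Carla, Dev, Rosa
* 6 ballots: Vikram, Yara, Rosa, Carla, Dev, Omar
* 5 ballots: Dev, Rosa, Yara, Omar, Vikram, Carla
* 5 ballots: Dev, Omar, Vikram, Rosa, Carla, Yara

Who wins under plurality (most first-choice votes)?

Vikram

First-place votes: Rosa 5, Omar 5, Dev 10, Yara 0, Carla 0, Vikram 20.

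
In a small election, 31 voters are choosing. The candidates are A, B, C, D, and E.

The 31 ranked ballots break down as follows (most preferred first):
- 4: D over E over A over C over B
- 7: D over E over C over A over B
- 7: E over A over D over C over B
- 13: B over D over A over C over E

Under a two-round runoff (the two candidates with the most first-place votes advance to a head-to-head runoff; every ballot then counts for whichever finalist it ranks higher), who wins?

Round 1 first-place votes: A 0, B 13, C 0, D 11, E 7. B and D advance.
Runoff: B is ranked above D on 13 ballots, D above B on 18.

D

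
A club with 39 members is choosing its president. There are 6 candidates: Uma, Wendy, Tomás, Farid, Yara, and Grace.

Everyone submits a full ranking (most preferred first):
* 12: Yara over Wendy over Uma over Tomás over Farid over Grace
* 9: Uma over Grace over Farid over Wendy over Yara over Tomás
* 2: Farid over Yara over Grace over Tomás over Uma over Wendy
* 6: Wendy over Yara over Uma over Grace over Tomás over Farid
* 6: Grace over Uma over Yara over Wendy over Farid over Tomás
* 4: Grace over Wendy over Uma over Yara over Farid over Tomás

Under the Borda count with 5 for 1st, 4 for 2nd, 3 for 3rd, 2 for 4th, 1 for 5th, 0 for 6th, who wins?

Uma

Uma: 12×3 + 9×5 + 2×1 + 6×3 + 6×4 + 4×3 = 137
Wendy: 12×4 + 9×2 + 2×0 + 6×5 + 6×2 + 4×4 = 124
Tomás: 12×2 + 9×0 + 2×2 + 6×1 + 6×0 + 4×0 = 34
Farid: 12×1 + 9×3 + 2×5 + 6×0 + 6×1 + 4×1 = 59
Yara: 12×5 + 9×1 + 2×4 + 6×4 + 6×3 + 4×2 = 127
Grace: 12×0 + 9×4 + 2×3 + 6×2 + 6×5 + 4×5 = 104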